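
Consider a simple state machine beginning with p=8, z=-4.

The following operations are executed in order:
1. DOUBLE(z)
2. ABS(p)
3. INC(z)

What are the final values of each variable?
{p: 8, z: -7}

Step-by-step execution:
Initial: p=8, z=-4
After step 1 (DOUBLE(z)): p=8, z=-8
After step 2 (ABS(p)): p=8, z=-8
After step 3 (INC(z)): p=8, z=-7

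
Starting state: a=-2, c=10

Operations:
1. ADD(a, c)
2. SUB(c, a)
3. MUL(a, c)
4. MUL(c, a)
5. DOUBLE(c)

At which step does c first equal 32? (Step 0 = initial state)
Step 4

Tracing c:
Initial: c = 10
After step 1: c = 10
After step 2: c = 2
After step 3: c = 2
After step 4: c = 32 ← first occurrence
After step 5: c = 64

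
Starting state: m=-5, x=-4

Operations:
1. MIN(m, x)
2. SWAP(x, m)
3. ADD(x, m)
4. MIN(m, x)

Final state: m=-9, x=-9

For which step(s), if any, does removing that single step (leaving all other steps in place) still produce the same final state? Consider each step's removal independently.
Step(s) 1, 2

Testing removal of each single step:
Without step 1: final = m=-9, x=-9 (same)
Without step 2: final = m=-9, x=-9 (same)
Without step 3: final = m=-5, x=-5 (different)
Without step 4: final = m=-4, x=-9 (different)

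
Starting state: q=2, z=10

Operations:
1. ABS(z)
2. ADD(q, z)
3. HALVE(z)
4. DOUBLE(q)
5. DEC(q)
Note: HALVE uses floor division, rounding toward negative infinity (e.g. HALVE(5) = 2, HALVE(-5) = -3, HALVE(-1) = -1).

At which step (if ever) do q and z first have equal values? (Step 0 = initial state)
Never

q and z never become equal during execution.

Comparing values at each step:
Initial: q=2, z=10
After step 1: q=2, z=10
After step 2: q=12, z=10
After step 3: q=12, z=5
After step 4: q=24, z=5
After step 5: q=23, z=5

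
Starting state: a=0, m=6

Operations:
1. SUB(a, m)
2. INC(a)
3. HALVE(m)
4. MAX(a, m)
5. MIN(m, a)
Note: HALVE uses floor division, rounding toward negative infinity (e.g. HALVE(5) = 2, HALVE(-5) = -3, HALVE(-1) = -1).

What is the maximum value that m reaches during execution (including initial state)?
6

Values of m at each step:
Initial: m = 6 ← maximum
After step 1: m = 6
After step 2: m = 6
After step 3: m = 3
After step 4: m = 3
After step 5: m = 3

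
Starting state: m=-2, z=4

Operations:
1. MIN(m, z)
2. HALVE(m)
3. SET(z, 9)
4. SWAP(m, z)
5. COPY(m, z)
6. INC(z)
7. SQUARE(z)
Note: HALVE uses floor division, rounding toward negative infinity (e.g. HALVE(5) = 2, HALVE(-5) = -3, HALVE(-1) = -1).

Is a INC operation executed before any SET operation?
No

First INC: step 6
First SET: step 3
Since 6 > 3, SET comes first.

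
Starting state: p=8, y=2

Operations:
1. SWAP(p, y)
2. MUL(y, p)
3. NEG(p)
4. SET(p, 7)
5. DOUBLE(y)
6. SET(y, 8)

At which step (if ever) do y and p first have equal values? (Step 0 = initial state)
Never

y and p never become equal during execution.

Comparing values at each step:
Initial: y=2, p=8
After step 1: y=8, p=2
After step 2: y=16, p=2
After step 3: y=16, p=-2
After step 4: y=16, p=7
After step 5: y=32, p=7
After step 6: y=8, p=7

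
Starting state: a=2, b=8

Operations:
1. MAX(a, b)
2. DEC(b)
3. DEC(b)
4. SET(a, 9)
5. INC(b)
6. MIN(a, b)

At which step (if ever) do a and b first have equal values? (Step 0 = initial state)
Step 1

a and b first become equal after step 1.

Comparing values at each step:
Initial: a=2, b=8
After step 1: a=8, b=8 ← equal!
After step 2: a=8, b=7
After step 3: a=8, b=6
After step 4: a=9, b=6
After step 5: a=9, b=7
After step 6: a=7, b=7 ← equal!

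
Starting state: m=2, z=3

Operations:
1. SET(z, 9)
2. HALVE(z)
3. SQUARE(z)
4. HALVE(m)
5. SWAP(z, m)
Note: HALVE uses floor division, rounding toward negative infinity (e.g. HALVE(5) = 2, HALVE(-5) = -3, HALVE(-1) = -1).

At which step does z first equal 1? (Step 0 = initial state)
Step 5

Tracing z:
Initial: z = 3
After step 1: z = 9
After step 2: z = 4
After step 3: z = 16
After step 4: z = 16
After step 5: z = 1 ← first occurrence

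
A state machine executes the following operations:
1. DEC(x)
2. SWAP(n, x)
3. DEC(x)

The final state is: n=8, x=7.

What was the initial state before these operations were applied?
n=8, x=9

Working backwards:
Final state: n=8, x=7
Before step 3 (DEC(x)): n=8, x=8
Before step 2 (SWAP(n, x)): n=8, x=8
Before step 1 (DEC(x)): n=8, x=9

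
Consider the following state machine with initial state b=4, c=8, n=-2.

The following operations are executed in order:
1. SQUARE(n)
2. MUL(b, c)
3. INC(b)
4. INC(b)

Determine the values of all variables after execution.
{b: 34, c: 8, n: 4}

Step-by-step execution:
Initial: b=4, c=8, n=-2
After step 1 (SQUARE(n)): b=4, c=8, n=4
After step 2 (MUL(b, c)): b=32, c=8, n=4
After step 3 (INC(b)): b=33, c=8, n=4
After step 4 (INC(b)): b=34, c=8, n=4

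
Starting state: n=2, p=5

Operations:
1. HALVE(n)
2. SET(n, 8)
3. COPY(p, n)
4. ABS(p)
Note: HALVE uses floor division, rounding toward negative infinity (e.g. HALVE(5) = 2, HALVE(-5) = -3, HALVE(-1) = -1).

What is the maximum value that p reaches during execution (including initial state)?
8

Values of p at each step:
Initial: p = 5
After step 1: p = 5
After step 2: p = 5
After step 3: p = 8 ← maximum
After step 4: p = 8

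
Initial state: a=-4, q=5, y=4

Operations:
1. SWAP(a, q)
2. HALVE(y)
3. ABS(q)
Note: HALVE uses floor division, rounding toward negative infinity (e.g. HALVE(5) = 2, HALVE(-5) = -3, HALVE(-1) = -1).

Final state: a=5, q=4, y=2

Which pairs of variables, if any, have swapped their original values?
None

Comparing initial and final values:
y: 4 → 2
a: -4 → 5
q: 5 → 4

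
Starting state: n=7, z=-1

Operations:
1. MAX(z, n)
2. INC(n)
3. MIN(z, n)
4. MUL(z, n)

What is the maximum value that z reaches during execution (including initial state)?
56

Values of z at each step:
Initial: z = -1
After step 1: z = 7
After step 2: z = 7
After step 3: z = 7
After step 4: z = 56 ← maximum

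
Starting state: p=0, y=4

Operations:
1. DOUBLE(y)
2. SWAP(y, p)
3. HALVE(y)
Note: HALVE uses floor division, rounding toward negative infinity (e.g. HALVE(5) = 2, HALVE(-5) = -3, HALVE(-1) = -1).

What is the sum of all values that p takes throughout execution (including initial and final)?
16

Values of p at each step:
Initial: p = 0
After step 1: p = 0
After step 2: p = 8
After step 3: p = 8
Sum = 0 + 0 + 8 + 8 = 16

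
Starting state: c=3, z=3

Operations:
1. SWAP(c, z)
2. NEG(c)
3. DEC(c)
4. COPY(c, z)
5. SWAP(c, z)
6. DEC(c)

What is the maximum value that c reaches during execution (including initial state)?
3

Values of c at each step:
Initial: c = 3 ← maximum
After step 1: c = 3
After step 2: c = -3
After step 3: c = -4
After step 4: c = 3
After step 5: c = 3
After step 6: c = 2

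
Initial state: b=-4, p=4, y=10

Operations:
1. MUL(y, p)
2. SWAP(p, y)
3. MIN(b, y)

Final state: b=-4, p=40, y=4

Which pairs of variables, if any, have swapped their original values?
None

Comparing initial and final values:
p: 4 → 40
y: 10 → 4
b: -4 → -4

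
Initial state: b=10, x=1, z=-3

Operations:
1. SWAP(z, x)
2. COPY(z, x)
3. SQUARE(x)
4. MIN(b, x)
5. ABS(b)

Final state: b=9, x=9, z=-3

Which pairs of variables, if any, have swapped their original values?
None

Comparing initial and final values:
b: 10 → 9
x: 1 → 9
z: -3 → -3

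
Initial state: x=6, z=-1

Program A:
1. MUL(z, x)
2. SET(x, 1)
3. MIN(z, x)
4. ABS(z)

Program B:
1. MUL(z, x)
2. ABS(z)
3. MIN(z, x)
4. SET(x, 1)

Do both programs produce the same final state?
Yes

Program A final state: x=1, z=6
Program B final state: x=1, z=6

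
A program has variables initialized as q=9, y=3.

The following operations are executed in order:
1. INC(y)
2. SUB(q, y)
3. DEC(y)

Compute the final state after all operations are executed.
{q: 5, y: 3}

Step-by-step execution:
Initial: q=9, y=3
After step 1 (INC(y)): q=9, y=4
After step 2 (SUB(q, y)): q=5, y=4
After step 3 (DEC(y)): q=5, y=3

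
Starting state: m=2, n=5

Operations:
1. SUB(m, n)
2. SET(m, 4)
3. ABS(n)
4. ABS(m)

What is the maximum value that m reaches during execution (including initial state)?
4

Values of m at each step:
Initial: m = 2
After step 1: m = -3
After step 2: m = 4 ← maximum
After step 3: m = 4
After step 4: m = 4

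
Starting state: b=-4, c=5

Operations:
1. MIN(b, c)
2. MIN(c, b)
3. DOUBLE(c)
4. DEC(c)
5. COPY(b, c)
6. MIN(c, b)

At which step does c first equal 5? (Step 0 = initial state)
Step 0

Tracing c:
Initial: c = 5 ← first occurrence
After step 1: c = 5
After step 2: c = -4
After step 3: c = -8
After step 4: c = -9
After step 5: c = -9
After step 6: c = -9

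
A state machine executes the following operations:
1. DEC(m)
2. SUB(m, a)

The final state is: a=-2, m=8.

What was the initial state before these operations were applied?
a=-2, m=7

Working backwards:
Final state: a=-2, m=8
Before step 2 (SUB(m, a)): a=-2, m=6
Before step 1 (DEC(m)): a=-2, m=7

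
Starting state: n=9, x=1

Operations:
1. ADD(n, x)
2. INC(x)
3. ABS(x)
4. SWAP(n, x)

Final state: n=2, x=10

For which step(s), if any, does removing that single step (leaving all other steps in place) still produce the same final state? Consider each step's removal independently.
Step(s) 3

Testing removal of each single step:
Without step 1: final = n=2, x=9 (different)
Without step 2: final = n=1, x=10 (different)
Without step 3: final = n=2, x=10 (same)
Without step 4: final = n=10, x=2 (different)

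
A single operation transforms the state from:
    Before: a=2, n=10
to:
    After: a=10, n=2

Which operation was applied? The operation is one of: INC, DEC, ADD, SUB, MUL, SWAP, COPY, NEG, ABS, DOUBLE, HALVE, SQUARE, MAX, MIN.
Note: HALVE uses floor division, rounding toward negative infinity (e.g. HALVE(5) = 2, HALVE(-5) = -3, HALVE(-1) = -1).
SWAP(a, n)

Analyzing the change:
Before: a=2, n=10
After: a=10, n=2
Variable a changed from 2 to 10
Variable n changed from 10 to 2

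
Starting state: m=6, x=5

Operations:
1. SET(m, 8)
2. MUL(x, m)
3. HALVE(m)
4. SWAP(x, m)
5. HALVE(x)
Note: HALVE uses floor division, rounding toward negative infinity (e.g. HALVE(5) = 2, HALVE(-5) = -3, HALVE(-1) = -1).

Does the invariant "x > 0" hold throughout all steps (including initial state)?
Yes

The invariant holds at every step.

State at each step:
Initial: m=6, x=5
After step 1: m=8, x=5
After step 2: m=8, x=40
After step 3: m=4, x=40
After step 4: m=40, x=4
After step 5: m=40, x=2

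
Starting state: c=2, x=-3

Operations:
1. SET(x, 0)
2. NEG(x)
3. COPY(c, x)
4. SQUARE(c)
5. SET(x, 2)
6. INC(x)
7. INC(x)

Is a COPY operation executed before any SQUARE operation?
Yes

First COPY: step 3
First SQUARE: step 4
Since 3 < 4, COPY comes first.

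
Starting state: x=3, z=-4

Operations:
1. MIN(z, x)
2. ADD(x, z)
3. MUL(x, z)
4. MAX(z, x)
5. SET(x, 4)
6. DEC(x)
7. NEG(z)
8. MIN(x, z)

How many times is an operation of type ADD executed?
1

Counting ADD operations:
Step 2: ADD(x, z) ← ADD
Total: 1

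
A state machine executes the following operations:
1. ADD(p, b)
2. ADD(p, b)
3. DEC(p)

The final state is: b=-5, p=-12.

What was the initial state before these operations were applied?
b=-5, p=-1

Working backwards:
Final state: b=-5, p=-12
Before step 3 (DEC(p)): b=-5, p=-11
Before step 2 (ADD(p, b)): b=-5, p=-6
Before step 1 (ADD(p, b)): b=-5, p=-1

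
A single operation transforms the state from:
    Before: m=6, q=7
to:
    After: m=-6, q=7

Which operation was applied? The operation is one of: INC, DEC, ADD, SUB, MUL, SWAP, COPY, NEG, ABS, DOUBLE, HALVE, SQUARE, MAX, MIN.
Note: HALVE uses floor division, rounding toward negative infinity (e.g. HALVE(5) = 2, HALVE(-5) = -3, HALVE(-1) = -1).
NEG(m)

Analyzing the change:
Before: m=6, q=7
After: m=-6, q=7
Variable m changed from 6 to -6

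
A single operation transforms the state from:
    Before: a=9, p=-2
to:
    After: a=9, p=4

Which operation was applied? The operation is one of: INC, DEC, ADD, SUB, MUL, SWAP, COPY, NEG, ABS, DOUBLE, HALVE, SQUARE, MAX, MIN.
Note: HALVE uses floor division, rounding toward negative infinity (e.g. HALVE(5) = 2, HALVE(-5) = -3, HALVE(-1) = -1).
SQUARE(p)

Analyzing the change:
Before: a=9, p=-2
After: a=9, p=4
Variable p changed from -2 to 4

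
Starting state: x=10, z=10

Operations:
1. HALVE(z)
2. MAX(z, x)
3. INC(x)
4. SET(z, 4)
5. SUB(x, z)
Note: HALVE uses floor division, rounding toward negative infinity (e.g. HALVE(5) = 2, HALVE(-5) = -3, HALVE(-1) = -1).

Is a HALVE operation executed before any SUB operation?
Yes

First HALVE: step 1
First SUB: step 5
Since 1 < 5, HALVE comes first.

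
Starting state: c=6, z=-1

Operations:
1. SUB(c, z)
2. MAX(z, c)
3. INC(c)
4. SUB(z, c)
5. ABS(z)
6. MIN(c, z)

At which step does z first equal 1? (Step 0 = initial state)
Step 5

Tracing z:
Initial: z = -1
After step 1: z = -1
After step 2: z = 7
After step 3: z = 7
After step 4: z = -1
After step 5: z = 1 ← first occurrence
After step 6: z = 1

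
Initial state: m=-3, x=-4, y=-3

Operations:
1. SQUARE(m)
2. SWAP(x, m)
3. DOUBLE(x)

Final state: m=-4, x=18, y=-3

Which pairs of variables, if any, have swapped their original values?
None

Comparing initial and final values:
x: -4 → 18
y: -3 → -3
m: -3 → -4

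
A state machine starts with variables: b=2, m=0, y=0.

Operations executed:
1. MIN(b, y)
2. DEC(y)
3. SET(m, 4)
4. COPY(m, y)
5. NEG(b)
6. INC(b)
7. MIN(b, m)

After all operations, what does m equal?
m = -1

Tracing execution:
Step 1: MIN(b, y) → m = 0
Step 2: DEC(y) → m = 0
Step 3: SET(m, 4) → m = 4
Step 4: COPY(m, y) → m = -1
Step 5: NEG(b) → m = -1
Step 6: INC(b) → m = -1
Step 7: MIN(b, m) → m = -1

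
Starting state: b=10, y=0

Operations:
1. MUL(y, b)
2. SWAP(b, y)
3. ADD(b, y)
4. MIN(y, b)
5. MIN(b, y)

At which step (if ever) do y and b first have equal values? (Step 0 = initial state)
Step 3

y and b first become equal after step 3.

Comparing values at each step:
Initial: y=0, b=10
After step 1: y=0, b=10
After step 2: y=10, b=0
After step 3: y=10, b=10 ← equal!
After step 4: y=10, b=10 ← equal!
After step 5: y=10, b=10 ← equal!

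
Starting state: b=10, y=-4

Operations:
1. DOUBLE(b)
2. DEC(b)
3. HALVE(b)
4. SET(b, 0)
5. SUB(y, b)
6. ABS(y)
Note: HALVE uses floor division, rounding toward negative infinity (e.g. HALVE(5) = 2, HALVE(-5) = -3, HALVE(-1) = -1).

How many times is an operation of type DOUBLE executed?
1

Counting DOUBLE operations:
Step 1: DOUBLE(b) ← DOUBLE
Total: 1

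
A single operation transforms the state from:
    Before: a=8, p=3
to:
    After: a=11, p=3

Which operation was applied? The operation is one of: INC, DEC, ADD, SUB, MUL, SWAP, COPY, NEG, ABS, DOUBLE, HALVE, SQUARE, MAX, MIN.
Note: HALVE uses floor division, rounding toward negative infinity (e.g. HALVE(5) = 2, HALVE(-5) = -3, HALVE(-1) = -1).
ADD(a, p)

Analyzing the change:
Before: a=8, p=3
After: a=11, p=3
Variable a changed from 8 to 11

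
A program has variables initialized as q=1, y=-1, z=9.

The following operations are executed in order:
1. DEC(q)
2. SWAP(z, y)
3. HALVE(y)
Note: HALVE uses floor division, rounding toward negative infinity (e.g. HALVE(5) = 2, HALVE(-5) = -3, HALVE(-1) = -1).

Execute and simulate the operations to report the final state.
{q: 0, y: 4, z: -1}

Step-by-step execution:
Initial: q=1, y=-1, z=9
After step 1 (DEC(q)): q=0, y=-1, z=9
After step 2 (SWAP(z, y)): q=0, y=9, z=-1
After step 3 (HALVE(y)): q=0, y=4, z=-1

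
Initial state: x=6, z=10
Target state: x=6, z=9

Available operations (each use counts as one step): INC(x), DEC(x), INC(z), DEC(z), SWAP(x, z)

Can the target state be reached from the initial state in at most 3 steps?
Yes

Path (1 step): DEC(z)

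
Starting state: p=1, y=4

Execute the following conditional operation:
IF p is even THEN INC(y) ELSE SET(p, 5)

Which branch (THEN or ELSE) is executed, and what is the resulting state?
Branch: ELSE, Final state: p=5, y=4

Evaluating condition: p is even
Condition is False, so ELSE branch executes
After SET(p, 5): p=5, y=4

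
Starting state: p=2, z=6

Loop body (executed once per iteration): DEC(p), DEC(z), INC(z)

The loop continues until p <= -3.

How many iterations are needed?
5

Tracing iterations:
Initial: p=2, z=6
After iteration 1: p=1, z=6
After iteration 2: p=0, z=6
After iteration 3: p=-1, z=6
After iteration 4: p=-2, z=6
After iteration 5: p=-3, z=6
p <= -3 now holds, so the loop exits after 5 iterations.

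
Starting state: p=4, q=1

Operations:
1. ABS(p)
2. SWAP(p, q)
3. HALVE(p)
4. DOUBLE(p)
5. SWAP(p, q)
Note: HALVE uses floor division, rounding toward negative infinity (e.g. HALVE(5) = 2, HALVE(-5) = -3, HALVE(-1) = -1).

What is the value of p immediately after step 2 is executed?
p = 1

Tracing p through execution:
Initial: p = 4
After step 1 (ABS(p)): p = 4
After step 2 (SWAP(p, q)): p = 1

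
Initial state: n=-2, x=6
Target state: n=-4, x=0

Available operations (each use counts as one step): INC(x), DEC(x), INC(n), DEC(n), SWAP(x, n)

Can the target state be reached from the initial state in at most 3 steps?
No

The target state cannot be reached within 3 steps.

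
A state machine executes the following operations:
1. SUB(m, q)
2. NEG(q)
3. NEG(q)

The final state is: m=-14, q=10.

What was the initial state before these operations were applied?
m=-4, q=10

Working backwards:
Final state: m=-14, q=10
Before step 3 (NEG(q)): m=-14, q=-10
Before step 2 (NEG(q)): m=-14, q=10
Before step 1 (SUB(m, q)): m=-4, q=10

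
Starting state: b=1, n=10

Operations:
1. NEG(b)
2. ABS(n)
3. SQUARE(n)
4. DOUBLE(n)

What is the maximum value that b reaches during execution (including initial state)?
1

Values of b at each step:
Initial: b = 1 ← maximum
After step 1: b = -1
After step 2: b = -1
After step 3: b = -1
After step 4: b = -1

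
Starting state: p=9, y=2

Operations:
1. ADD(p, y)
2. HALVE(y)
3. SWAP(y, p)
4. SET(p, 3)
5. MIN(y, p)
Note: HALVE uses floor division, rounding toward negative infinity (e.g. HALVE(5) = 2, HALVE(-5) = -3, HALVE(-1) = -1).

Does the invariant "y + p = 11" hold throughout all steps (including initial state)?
No, violated after step 1

The invariant is violated after step 1.

State at each step:
Initial: p=9, y=2
After step 1: p=11, y=2
After step 2: p=11, y=1
After step 3: p=1, y=11
After step 4: p=3, y=11
After step 5: p=3, y=3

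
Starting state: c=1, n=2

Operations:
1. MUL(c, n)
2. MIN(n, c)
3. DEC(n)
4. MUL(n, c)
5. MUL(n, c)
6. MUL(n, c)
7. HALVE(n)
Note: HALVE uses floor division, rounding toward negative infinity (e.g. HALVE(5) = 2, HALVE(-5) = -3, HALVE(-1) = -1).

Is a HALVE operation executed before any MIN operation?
No

First HALVE: step 7
First MIN: step 2
Since 7 > 2, MIN comes first.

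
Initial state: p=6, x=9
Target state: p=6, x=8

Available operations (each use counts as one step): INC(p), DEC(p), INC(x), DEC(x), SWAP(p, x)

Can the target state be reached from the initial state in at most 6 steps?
Yes

Path (1 step): DEC(x)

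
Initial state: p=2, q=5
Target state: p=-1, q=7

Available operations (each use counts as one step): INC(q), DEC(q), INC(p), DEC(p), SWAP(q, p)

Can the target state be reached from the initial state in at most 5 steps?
Yes

Path (5 steps): INC(q) → INC(q) → DEC(p) → DEC(p) → DEC(p)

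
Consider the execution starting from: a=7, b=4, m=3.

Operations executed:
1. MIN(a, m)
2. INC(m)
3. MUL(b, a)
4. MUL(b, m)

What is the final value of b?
b = 48

Tracing execution:
Step 1: MIN(a, m) → b = 4
Step 2: INC(m) → b = 4
Step 3: MUL(b, a) → b = 12
Step 4: MUL(b, m) → b = 48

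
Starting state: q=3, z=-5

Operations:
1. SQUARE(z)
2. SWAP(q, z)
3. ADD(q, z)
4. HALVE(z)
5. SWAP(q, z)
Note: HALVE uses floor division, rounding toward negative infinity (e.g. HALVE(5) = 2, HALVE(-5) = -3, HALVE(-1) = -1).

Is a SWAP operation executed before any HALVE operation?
Yes

First SWAP: step 2
First HALVE: step 4
Since 2 < 4, SWAP comes first.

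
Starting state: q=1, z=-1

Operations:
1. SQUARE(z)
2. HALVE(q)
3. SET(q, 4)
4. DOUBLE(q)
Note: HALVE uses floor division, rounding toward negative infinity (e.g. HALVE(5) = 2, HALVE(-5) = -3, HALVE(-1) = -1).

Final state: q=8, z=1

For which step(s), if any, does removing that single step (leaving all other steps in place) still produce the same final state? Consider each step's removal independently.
Step(s) 2

Testing removal of each single step:
Without step 1: final = q=8, z=-1 (different)
Without step 2: final = q=8, z=1 (same)
Without step 3: final = q=0, z=1 (different)
Without step 4: final = q=4, z=1 (different)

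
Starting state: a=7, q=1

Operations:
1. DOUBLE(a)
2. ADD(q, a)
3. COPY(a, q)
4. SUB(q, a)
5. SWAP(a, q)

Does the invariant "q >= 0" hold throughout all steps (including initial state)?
Yes

The invariant holds at every step.

State at each step:
Initial: a=7, q=1
After step 1: a=14, q=1
After step 2: a=14, q=15
After step 3: a=15, q=15
After step 4: a=15, q=0
After step 5: a=0, q=15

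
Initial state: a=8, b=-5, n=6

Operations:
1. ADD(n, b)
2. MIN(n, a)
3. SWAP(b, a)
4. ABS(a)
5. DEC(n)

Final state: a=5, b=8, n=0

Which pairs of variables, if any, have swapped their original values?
None

Comparing initial and final values:
n: 6 → 0
a: 8 → 5
b: -5 → 8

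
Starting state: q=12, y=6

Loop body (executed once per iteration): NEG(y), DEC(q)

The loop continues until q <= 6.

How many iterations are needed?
6

Tracing iterations:
Initial: q=12, y=6
After iteration 1: q=11, y=-6
After iteration 2: q=10, y=6
After iteration 3: q=9, y=-6
After iteration 4: q=8, y=6
After iteration 5: q=7, y=-6
After iteration 6: q=6, y=6
q <= 6 now holds, so the loop exits after 6 iterations.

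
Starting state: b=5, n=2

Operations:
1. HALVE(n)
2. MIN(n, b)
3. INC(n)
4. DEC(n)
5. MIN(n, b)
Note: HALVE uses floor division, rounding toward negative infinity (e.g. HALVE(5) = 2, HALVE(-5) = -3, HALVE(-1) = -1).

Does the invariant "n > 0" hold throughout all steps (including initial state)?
Yes

The invariant holds at every step.

State at each step:
Initial: b=5, n=2
After step 1: b=5, n=1
After step 2: b=5, n=1
After step 3: b=5, n=2
After step 4: b=5, n=1
After step 5: b=5, n=1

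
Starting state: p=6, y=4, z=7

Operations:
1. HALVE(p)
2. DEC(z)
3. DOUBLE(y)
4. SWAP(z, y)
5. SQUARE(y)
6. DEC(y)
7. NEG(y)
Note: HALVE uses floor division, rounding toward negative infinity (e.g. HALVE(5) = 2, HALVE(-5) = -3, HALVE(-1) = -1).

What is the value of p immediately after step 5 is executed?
p = 3

Tracing p through execution:
Initial: p = 6
After step 1 (HALVE(p)): p = 3
After step 2 (DEC(z)): p = 3
After step 3 (DOUBLE(y)): p = 3
After step 4 (SWAP(z, y)): p = 3
After step 5 (SQUARE(y)): p = 3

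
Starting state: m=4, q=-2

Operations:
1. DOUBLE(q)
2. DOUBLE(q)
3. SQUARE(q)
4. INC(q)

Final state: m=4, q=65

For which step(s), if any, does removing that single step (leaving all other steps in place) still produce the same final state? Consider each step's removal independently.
None - removing any single step changes the final result

Testing removal of each single step:
Without step 1: final = m=4, q=17 (different)
Without step 2: final = m=4, q=17 (different)
Without step 3: final = m=4, q=-7 (different)
Without step 4: final = m=4, q=64 (different)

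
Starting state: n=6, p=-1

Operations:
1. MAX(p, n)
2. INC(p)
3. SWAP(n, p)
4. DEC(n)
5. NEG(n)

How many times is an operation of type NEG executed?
1

Counting NEG operations:
Step 5: NEG(n) ← NEG
Total: 1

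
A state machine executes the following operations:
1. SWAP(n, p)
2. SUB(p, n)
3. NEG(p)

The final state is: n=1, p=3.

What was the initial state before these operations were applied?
n=-2, p=1

Working backwards:
Final state: n=1, p=3
Before step 3 (NEG(p)): n=1, p=-3
Before step 2 (SUB(p, n)): n=1, p=-2
Before step 1 (SWAP(n, p)): n=-2, p=1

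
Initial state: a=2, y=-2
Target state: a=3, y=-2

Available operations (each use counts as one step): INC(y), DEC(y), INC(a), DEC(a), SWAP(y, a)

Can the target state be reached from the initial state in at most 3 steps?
Yes

Path (1 step): INC(a)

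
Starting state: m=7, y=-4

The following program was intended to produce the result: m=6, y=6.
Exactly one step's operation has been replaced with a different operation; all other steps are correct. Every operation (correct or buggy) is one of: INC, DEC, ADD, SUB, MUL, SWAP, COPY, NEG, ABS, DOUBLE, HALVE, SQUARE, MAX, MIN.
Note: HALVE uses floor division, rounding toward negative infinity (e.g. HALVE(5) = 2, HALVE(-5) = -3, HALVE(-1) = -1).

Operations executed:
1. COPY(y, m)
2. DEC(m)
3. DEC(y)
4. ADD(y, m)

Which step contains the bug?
Step 4

Trace with buggy code:
Initial: m=7, y=-4
After step 1: m=7, y=7
After step 2: m=6, y=7
After step 3: m=6, y=6
After step 4: m=6, y=12
Actual final m=6, y=12 ≠ expected m=6, y=6.
Step 4 is the only position where a single-operation replacement can produce the expected result.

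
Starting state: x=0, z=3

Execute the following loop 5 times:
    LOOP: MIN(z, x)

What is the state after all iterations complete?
x=0, z=0

Iteration trace:
Start: x=0, z=3
After iteration 1: x=0, z=0
After iteration 2: x=0, z=0
After iteration 3: x=0, z=0
After iteration 4: x=0, z=0
After iteration 5: x=0, z=0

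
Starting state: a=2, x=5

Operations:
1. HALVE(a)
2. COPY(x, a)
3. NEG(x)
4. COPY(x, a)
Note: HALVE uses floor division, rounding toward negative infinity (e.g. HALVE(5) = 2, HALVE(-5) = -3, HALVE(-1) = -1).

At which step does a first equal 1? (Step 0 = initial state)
Step 1

Tracing a:
Initial: a = 2
After step 1: a = 1 ← first occurrence
After step 2: a = 1
After step 3: a = 1
After step 4: a = 1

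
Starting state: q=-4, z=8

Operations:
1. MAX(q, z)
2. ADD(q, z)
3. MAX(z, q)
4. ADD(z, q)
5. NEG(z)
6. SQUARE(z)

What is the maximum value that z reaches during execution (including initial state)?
1024

Values of z at each step:
Initial: z = 8
After step 1: z = 8
After step 2: z = 8
After step 3: z = 16
After step 4: z = 32
After step 5: z = -32
After step 6: z = 1024 ← maximum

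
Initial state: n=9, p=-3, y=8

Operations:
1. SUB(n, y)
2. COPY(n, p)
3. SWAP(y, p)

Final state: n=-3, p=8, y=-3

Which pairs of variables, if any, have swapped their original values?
(p, y)

Comparing initial and final values:
p: -3 → 8
y: 8 → -3
n: 9 → -3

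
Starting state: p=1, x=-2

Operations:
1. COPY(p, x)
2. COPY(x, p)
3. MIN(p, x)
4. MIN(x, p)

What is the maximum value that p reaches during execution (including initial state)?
1

Values of p at each step:
Initial: p = 1 ← maximum
After step 1: p = -2
After step 2: p = -2
After step 3: p = -2
After step 4: p = -2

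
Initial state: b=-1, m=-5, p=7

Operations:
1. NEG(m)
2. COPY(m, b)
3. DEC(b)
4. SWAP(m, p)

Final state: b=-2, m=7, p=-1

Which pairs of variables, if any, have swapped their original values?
None

Comparing initial and final values:
b: -1 → -2
m: -5 → 7
p: 7 → -1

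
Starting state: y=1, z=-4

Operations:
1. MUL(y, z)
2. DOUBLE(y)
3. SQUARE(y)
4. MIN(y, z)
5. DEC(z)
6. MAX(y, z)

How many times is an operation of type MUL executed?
1

Counting MUL operations:
Step 1: MUL(y, z) ← MUL
Total: 1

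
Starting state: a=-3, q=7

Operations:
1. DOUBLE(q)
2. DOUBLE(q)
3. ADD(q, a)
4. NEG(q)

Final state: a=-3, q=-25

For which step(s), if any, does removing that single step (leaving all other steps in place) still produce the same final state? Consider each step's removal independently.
None - removing any single step changes the final result

Testing removal of each single step:
Without step 1: final = a=-3, q=-11 (different)
Without step 2: final = a=-3, q=-11 (different)
Without step 3: final = a=-3, q=-28 (different)
Without step 4: final = a=-3, q=25 (different)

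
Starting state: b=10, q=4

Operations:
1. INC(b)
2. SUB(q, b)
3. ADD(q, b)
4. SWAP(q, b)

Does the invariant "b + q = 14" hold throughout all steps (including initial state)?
No, violated after step 1

The invariant is violated after step 1.

State at each step:
Initial: b=10, q=4
After step 1: b=11, q=4
After step 2: b=11, q=-7
After step 3: b=11, q=4
After step 4: b=4, q=11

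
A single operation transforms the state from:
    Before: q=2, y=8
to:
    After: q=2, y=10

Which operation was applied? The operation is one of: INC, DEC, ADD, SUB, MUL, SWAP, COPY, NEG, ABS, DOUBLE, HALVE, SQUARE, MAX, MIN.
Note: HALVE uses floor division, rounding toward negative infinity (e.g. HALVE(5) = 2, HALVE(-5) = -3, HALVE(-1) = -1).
ADD(y, q)

Analyzing the change:
Before: q=2, y=8
After: q=2, y=10
Variable y changed from 8 to 10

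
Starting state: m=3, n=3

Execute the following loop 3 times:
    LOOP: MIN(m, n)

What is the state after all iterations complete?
m=3, n=3

Iteration trace:
Start: m=3, n=3
After iteration 1: m=3, n=3
After iteration 2: m=3, n=3
After iteration 3: m=3, n=3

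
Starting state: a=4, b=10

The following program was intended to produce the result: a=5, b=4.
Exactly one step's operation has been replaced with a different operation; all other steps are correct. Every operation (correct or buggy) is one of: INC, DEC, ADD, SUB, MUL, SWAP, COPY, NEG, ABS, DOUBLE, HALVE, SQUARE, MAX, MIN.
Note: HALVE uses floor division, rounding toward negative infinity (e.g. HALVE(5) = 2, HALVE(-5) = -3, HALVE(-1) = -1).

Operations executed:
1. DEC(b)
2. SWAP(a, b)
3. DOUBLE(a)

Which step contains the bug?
Step 3

Trace with buggy code:
Initial: a=4, b=10
After step 1: a=4, b=9
After step 2: a=9, b=4
After step 3: a=18, b=4
Actual final a=18, b=4 ≠ expected a=5, b=4.
Step 3 is the only position where a single-operation replacement can produce the expected result.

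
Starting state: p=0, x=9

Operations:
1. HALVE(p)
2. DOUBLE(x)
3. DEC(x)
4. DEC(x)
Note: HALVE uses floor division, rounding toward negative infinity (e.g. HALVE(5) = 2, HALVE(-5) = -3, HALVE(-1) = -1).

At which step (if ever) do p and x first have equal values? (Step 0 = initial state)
Never

p and x never become equal during execution.

Comparing values at each step:
Initial: p=0, x=9
After step 1: p=0, x=9
After step 2: p=0, x=18
After step 3: p=0, x=17
After step 4: p=0, x=16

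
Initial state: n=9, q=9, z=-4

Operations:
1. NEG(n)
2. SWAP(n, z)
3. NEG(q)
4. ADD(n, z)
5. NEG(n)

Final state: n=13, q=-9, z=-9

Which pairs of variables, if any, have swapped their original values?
None

Comparing initial and final values:
z: -4 → -9
n: 9 → 13
q: 9 → -9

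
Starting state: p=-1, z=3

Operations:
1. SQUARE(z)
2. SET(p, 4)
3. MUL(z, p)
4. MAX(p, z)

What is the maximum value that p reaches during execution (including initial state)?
36

Values of p at each step:
Initial: p = -1
After step 1: p = -1
After step 2: p = 4
After step 3: p = 4
After step 4: p = 36 ← maximum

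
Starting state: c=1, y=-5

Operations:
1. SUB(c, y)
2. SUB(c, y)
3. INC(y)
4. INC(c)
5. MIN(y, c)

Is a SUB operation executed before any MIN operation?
Yes

First SUB: step 1
First MIN: step 5
Since 1 < 5, SUB comes first.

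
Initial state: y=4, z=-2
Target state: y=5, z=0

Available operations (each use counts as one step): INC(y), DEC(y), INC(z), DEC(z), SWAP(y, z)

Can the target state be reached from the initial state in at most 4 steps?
Yes

Path (3 steps): INC(y) → INC(z) → INC(z)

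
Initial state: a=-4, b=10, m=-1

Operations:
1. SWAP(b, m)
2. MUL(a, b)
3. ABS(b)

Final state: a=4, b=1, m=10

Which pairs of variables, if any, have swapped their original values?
None

Comparing initial and final values:
m: -1 → 10
b: 10 → 1
a: -4 → 4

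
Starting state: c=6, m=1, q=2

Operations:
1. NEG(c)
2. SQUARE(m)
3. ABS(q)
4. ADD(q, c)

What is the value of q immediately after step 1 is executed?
q = 2

Tracing q through execution:
Initial: q = 2
After step 1 (NEG(c)): q = 2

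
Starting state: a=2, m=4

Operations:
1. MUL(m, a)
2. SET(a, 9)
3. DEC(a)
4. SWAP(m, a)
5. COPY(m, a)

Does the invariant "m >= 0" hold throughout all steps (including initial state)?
Yes

The invariant holds at every step.

State at each step:
Initial: a=2, m=4
After step 1: a=2, m=8
After step 2: a=9, m=8
After step 3: a=8, m=8
After step 4: a=8, m=8
After step 5: a=8, m=8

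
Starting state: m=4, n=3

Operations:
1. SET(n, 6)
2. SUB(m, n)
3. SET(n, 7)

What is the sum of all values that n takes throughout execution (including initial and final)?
22

Values of n at each step:
Initial: n = 3
After step 1: n = 6
After step 2: n = 6
After step 3: n = 7
Sum = 3 + 6 + 6 + 7 = 22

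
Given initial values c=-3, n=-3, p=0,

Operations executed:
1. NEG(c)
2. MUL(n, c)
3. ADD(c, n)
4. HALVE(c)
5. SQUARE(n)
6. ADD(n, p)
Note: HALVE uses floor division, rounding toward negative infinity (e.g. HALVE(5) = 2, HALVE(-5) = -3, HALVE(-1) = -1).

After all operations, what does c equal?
c = -3

Tracing execution:
Step 1: NEG(c) → c = 3
Step 2: MUL(n, c) → c = 3
Step 3: ADD(c, n) → c = -6
Step 4: HALVE(c) → c = -3
Step 5: SQUARE(n) → c = -3
Step 6: ADD(n, p) → c = -3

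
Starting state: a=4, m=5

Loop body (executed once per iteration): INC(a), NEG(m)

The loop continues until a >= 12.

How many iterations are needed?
8

Tracing iterations:
Initial: a=4, m=5
After iteration 1: a=5, m=-5
After iteration 2: a=6, m=5
After iteration 3: a=7, m=-5
After iteration 4: a=8, m=5
After iteration 5: a=9, m=-5
After iteration 6: a=10, m=5
After iteration 7: a=11, m=-5
After iteration 8: a=12, m=5
a >= 12 now holds, so the loop exits after 8 iterations.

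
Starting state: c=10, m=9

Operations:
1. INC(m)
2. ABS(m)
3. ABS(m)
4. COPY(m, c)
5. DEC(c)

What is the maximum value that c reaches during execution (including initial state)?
10

Values of c at each step:
Initial: c = 10 ← maximum
After step 1: c = 10
After step 2: c = 10
After step 3: c = 10
After step 4: c = 10
After step 5: c = 9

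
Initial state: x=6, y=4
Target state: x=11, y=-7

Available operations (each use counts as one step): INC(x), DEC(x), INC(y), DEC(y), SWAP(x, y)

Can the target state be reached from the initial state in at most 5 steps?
No

The target state cannot be reached within 5 steps.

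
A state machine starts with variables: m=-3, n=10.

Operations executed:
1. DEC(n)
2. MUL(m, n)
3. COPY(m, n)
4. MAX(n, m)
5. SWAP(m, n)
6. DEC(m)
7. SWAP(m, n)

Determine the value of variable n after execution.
n = 8

Tracing execution:
Step 1: DEC(n) → n = 9
Step 2: MUL(m, n) → n = 9
Step 3: COPY(m, n) → n = 9
Step 4: MAX(n, m) → n = 9
Step 5: SWAP(m, n) → n = 9
Step 6: DEC(m) → n = 9
Step 7: SWAP(m, n) → n = 8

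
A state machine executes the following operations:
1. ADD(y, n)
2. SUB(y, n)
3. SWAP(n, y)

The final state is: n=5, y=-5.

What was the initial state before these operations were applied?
n=-5, y=5

Working backwards:
Final state: n=5, y=-5
Before step 3 (SWAP(n, y)): n=-5, y=5
Before step 2 (SUB(y, n)): n=-5, y=0
Before step 1 (ADD(y, n)): n=-5, y=5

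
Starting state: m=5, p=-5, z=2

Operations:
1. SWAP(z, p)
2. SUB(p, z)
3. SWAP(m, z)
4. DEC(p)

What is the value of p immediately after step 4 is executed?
p = 6

Tracing p through execution:
Initial: p = -5
After step 1 (SWAP(z, p)): p = 2
After step 2 (SUB(p, z)): p = 7
After step 3 (SWAP(m, z)): p = 7
After step 4 (DEC(p)): p = 6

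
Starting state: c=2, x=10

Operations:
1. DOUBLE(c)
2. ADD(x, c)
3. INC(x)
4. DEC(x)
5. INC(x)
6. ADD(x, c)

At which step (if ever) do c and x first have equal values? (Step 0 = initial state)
Never

c and x never become equal during execution.

Comparing values at each step:
Initial: c=2, x=10
After step 1: c=4, x=10
After step 2: c=4, x=14
After step 3: c=4, x=15
After step 4: c=4, x=14
After step 5: c=4, x=15
After step 6: c=4, x=19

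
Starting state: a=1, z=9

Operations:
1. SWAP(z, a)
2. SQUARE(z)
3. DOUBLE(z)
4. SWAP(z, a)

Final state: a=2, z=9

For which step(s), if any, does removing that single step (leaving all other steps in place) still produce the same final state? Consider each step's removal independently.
Step(s) 2

Testing removal of each single step:
Without step 1: final = a=162, z=1 (different)
Without step 2: final = a=2, z=9 (same)
Without step 3: final = a=1, z=9 (different)
Without step 4: final = a=9, z=2 (different)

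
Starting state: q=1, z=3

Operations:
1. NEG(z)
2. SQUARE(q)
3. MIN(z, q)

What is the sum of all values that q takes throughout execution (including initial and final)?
4

Values of q at each step:
Initial: q = 1
After step 1: q = 1
After step 2: q = 1
After step 3: q = 1
Sum = 1 + 1 + 1 + 1 = 4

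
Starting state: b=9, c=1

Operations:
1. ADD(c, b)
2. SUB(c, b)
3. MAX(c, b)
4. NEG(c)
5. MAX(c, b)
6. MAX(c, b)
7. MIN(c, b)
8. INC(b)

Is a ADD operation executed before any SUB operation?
Yes

First ADD: step 1
First SUB: step 2
Since 1 < 2, ADD comes first.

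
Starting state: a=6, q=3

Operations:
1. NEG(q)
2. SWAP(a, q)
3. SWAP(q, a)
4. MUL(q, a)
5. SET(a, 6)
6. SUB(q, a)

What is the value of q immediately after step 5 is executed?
q = -18

Tracing q through execution:
Initial: q = 3
After step 1 (NEG(q)): q = -3
After step 2 (SWAP(a, q)): q = 6
After step 3 (SWAP(q, a)): q = -3
After step 4 (MUL(q, a)): q = -18
After step 5 (SET(a, 6)): q = -18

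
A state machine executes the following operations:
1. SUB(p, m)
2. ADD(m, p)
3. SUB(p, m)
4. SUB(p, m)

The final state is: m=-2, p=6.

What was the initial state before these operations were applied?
m=-4, p=-2

Working backwards:
Final state: m=-2, p=6
Before step 4 (SUB(p, m)): m=-2, p=4
Before step 3 (SUB(p, m)): m=-2, p=2
Before step 2 (ADD(m, p)): m=-4, p=2
Before step 1 (SUB(p, m)): m=-4, p=-2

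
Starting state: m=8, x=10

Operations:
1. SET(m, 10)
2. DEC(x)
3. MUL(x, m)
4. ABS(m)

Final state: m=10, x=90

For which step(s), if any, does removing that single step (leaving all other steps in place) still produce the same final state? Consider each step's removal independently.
Step(s) 4

Testing removal of each single step:
Without step 1: final = m=8, x=72 (different)
Without step 2: final = m=10, x=100 (different)
Without step 3: final = m=10, x=9 (different)
Without step 4: final = m=10, x=90 (same)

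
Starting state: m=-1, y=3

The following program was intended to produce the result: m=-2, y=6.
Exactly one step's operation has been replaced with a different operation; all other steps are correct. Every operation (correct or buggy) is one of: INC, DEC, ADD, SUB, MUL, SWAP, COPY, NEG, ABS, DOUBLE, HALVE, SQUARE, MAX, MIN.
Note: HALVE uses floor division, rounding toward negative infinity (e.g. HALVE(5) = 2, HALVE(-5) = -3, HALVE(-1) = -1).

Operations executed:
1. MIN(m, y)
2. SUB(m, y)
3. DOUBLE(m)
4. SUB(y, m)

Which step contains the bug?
Step 2

Trace with buggy code:
Initial: m=-1, y=3
After step 1: m=-1, y=3
After step 2: m=-4, y=3
After step 3: m=-8, y=3
After step 4: m=-8, y=11
Actual final m=-8, y=11 ≠ expected m=-2, y=6.
Step 2 is the only position where a single-operation replacement can produce the expected result.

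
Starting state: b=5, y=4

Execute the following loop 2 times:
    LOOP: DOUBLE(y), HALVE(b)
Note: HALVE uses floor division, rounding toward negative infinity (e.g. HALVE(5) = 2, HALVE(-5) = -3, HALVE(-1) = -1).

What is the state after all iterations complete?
b=1, y=16

Iteration trace:
Start: b=5, y=4
After iteration 1: b=2, y=8
After iteration 2: b=1, y=16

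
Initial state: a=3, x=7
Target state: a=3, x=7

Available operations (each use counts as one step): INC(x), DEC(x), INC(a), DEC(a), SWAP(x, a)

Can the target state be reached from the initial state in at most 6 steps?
Yes

Path (0 steps): 0 steps (already at target)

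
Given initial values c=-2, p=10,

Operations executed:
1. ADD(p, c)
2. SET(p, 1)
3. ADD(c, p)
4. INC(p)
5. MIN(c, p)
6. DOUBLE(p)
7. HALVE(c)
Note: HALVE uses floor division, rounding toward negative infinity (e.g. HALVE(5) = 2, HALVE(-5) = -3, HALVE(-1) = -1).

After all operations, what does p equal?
p = 4

Tracing execution:
Step 1: ADD(p, c) → p = 8
Step 2: SET(p, 1) → p = 1
Step 3: ADD(c, p) → p = 1
Step 4: INC(p) → p = 2
Step 5: MIN(c, p) → p = 2
Step 6: DOUBLE(p) → p = 4
Step 7: HALVE(c) → p = 4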